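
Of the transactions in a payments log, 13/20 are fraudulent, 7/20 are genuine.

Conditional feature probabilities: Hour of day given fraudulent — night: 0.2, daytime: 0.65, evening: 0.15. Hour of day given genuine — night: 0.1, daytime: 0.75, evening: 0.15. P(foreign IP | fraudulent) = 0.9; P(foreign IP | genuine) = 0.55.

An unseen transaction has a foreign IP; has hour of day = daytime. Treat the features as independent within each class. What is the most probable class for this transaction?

fraudulent: 0.65 × 0.65 × 0.9 = 0.38025
genuine: 0.35 × 0.75 × 0.55 = 0.144375
Highest score → fraudulent.

fraudulent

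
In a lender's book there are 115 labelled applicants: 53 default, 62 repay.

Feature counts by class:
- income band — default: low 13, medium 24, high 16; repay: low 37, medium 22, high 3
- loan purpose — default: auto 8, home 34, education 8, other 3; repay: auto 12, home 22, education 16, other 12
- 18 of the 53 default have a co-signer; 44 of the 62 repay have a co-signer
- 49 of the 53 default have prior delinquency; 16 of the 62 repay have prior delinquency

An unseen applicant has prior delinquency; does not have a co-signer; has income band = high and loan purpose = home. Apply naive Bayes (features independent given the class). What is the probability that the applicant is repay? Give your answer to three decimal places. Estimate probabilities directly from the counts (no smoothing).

0.013

default: (53/115) × (16/53) × (34/53) × (35/53) × (49/53) ≈ 0.0544926
repay: (62/115) × (3/62) × (22/62) × (18/62) × (16/62) ≈ 0.000693527
P(repay | x) = 0.000693527 / 0.055186127 ≈ 0.013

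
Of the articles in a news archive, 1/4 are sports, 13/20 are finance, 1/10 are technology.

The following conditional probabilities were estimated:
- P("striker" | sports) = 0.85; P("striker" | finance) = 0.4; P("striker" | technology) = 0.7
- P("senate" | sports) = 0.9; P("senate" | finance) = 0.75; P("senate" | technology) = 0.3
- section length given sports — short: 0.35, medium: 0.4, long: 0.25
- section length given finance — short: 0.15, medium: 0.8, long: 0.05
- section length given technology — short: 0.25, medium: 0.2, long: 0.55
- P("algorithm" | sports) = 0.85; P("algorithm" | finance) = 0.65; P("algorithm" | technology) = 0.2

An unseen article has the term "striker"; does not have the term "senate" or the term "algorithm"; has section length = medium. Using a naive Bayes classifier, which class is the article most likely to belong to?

finance

sports: 0.25 × 0.85 × (1−0.9) × 0.4 × (1−0.85) = 0.001275
finance: 0.65 × 0.4 × (1−0.75) × 0.8 × (1−0.65) = 0.0182
technology: 0.1 × 0.7 × (1−0.3) × 0.2 × (1−0.2) = 0.00784
Highest score → finance.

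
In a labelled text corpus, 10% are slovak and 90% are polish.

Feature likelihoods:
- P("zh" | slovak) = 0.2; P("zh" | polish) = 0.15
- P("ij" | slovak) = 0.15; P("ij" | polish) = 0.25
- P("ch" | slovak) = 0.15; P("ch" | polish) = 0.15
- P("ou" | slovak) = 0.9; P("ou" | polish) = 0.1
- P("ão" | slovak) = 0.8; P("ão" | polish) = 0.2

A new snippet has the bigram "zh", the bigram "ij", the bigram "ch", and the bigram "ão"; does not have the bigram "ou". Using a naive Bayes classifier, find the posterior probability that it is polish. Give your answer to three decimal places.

slovak: 0.1 × 0.2 × 0.15 × 0.15 × (1−0.9) × 0.8 = 0.000036
polish: 0.9 × 0.15 × 0.25 × 0.15 × (1−0.1) × 0.2 = 0.00091125
P(polish | x) = 0.00091125 / 0.00094725 ≈ 0.962

0.962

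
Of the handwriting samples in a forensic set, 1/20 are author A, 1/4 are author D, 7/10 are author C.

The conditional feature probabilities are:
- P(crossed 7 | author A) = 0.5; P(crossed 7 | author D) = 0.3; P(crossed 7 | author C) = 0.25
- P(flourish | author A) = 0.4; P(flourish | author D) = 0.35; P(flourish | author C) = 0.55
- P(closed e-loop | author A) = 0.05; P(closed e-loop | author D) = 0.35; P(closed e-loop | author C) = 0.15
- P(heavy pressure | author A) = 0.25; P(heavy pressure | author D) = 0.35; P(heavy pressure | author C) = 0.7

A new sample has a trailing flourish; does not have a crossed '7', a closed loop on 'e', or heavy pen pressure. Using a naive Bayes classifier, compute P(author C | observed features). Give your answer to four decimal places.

author A: 0.05 × (1−0.5) × 0.4 × (1−0.05) × (1−0.25) = 0.007125
author D: 0.25 × (1−0.3) × 0.35 × (1−0.35) × (1−0.35) = 0.025878125
author C: 0.7 × (1−0.25) × 0.55 × (1−0.15) × (1−0.7) = 0.07363125
P(author C | x) = 0.07363125 / 0.106634375 ≈ 0.6905

0.6905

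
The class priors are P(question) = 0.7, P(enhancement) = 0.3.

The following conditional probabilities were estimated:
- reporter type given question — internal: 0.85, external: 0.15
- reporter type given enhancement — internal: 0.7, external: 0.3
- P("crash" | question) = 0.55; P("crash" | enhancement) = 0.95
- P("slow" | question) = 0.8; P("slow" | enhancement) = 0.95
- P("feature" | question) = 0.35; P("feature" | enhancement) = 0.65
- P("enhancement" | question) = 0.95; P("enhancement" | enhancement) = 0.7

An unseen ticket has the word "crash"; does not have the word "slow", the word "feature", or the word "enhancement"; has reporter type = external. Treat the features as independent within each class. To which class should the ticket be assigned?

question: 0.7 × 0.15 × 0.55 × (1−0.8) × (1−0.35) × (1−0.95) = 0.000375375
enhancement: 0.3 × 0.3 × 0.95 × (1−0.95) × (1−0.65) × (1−0.7) = 0.000448875
Highest score → enhancement.

enhancement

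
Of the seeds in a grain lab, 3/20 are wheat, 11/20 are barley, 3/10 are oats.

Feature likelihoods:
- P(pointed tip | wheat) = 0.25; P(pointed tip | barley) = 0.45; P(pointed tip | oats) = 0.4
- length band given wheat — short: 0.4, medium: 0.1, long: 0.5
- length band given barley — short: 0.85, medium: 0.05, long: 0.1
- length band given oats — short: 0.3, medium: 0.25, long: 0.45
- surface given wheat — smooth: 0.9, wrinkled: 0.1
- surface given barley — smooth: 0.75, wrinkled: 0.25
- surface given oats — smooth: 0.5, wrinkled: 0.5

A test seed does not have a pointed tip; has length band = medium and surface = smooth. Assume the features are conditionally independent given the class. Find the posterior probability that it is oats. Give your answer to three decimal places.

0.512

wheat: 0.15 × (1−0.25) × 0.1 × 0.9 = 0.010125
barley: 0.55 × (1−0.45) × 0.05 × 0.75 = 0.01134375
oats: 0.3 × (1−0.4) × 0.25 × 0.5 = 0.0225
P(oats | x) = 0.0225 / 0.04396875 ≈ 0.512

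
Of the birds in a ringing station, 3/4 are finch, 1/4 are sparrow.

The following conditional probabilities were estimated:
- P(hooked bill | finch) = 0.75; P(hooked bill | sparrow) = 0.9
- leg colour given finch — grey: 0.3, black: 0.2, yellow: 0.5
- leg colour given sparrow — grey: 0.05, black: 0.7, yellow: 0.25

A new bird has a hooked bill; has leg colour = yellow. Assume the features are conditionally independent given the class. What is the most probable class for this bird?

finch: 0.75 × 0.75 × 0.5 = 0.28125
sparrow: 0.25 × 0.9 × 0.25 = 0.05625
Highest score → finch.

finch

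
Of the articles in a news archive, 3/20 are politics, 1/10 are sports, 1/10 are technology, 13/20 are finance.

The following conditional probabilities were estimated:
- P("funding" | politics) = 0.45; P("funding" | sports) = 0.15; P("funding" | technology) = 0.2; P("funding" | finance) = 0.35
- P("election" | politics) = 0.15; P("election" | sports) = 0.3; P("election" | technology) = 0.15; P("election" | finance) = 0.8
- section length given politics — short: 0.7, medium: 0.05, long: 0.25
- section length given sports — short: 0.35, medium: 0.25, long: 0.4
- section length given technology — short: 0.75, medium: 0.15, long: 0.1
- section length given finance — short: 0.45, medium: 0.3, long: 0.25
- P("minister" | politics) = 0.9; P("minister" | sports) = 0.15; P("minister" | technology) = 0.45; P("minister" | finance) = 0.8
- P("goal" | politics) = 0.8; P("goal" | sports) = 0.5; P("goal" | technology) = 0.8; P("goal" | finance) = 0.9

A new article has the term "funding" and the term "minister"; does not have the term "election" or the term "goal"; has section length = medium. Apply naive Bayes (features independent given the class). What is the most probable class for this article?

politics: 0.15 × 0.45 × (1−0.15) × 0.05 × 0.9 × (1−0.8) = 0.000516375
sports: 0.1 × 0.15 × (1−0.3) × 0.25 × 0.15 × (1−0.5) = 0.000196875
technology: 0.1 × 0.2 × (1−0.15) × 0.15 × 0.45 × (1−0.8) = 0.0002295
finance: 0.65 × 0.35 × (1−0.8) × 0.3 × 0.8 × (1−0.9) = 0.001092
Highest score → finance.

finance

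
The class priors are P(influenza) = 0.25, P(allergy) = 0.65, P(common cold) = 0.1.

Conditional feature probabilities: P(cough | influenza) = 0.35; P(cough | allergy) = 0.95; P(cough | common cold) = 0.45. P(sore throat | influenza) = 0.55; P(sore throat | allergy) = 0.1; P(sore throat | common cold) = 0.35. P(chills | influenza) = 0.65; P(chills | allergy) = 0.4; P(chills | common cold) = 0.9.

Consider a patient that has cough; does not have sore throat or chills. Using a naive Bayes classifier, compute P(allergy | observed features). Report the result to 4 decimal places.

0.9523

influenza: 0.25 × 0.35 × (1−0.55) × (1−0.65) = 0.01378125
allergy: 0.65 × 0.95 × (1−0.1) × (1−0.4) = 0.33345
common cold: 0.1 × 0.45 × (1−0.35) × (1−0.9) = 0.002925
P(allergy | x) = 0.33345 / 0.35015625 ≈ 0.9523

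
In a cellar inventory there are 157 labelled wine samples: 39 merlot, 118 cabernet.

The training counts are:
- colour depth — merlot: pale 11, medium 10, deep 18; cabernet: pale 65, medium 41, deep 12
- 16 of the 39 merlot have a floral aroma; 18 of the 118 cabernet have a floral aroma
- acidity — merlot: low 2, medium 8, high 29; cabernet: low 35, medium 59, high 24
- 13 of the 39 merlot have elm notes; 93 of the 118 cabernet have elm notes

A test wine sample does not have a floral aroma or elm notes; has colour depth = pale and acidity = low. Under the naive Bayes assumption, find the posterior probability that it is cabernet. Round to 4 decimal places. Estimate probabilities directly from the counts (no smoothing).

0.9398

merlot: (39/157) × (11/39) × (23/39) × (2/39) × (26/39) ≈ 0.00141264
cabernet: (118/157) × (65/118) × (100/118) × (35/118) × (25/118) ≈ 0.0220483
P(cabernet | x) = 0.0220483 / 0.02346094 ≈ 0.9398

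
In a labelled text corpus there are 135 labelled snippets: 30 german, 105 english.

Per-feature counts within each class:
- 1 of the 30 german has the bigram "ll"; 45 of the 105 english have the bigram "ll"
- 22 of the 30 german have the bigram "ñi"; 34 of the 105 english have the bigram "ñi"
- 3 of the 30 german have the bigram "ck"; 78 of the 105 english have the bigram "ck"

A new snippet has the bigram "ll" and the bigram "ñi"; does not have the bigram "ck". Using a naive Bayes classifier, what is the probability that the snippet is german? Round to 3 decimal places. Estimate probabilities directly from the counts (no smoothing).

german: (30/135) × (1/30) × (22/30) × (27/30) ≈ 0.00488889
english: (105/135) × (45/105) × (34/105) × (27/105) ≈ 0.0277551
P(german | x) = 0.00488889 / 0.03264399 ≈ 0.150

0.150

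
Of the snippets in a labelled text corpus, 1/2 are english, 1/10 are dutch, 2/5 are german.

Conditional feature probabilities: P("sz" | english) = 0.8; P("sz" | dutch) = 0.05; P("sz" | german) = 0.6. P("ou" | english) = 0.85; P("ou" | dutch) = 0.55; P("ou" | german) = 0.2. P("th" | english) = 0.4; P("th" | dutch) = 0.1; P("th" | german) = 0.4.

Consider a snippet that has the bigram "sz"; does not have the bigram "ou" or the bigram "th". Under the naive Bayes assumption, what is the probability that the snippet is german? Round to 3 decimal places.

0.752

english: 0.5 × 0.8 × (1−0.85) × (1−0.4) = 0.036
dutch: 0.1 × 0.05 × (1−0.55) × (1−0.1) = 0.002025
german: 0.4 × 0.6 × (1−0.2) × (1−0.4) = 0.1152
P(german | x) = 0.1152 / 0.153225 ≈ 0.752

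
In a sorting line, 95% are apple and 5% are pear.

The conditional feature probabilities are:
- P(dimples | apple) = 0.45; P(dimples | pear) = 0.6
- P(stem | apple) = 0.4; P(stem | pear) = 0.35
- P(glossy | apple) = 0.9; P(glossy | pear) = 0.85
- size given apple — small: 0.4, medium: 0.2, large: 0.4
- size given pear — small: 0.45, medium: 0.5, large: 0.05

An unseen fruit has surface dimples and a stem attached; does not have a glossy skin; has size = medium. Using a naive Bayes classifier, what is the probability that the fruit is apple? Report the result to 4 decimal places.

apple: 0.95 × 0.45 × 0.4 × (1−0.9) × 0.2 = 0.00342
pear: 0.05 × 0.6 × 0.35 × (1−0.85) × 0.5 = 0.0007875
P(apple | x) = 0.00342 / 0.0042075 ≈ 0.8128

0.8128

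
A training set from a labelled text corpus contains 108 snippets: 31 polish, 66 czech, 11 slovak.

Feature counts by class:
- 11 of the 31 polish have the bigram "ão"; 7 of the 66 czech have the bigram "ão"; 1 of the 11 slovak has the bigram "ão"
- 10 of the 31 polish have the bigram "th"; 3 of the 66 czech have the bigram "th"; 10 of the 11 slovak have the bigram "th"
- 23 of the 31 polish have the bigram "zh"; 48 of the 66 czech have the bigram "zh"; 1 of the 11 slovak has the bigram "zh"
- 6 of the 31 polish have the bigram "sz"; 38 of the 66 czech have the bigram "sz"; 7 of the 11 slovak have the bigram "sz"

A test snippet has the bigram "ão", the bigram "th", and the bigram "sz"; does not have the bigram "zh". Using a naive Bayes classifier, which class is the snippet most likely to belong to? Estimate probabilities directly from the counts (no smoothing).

polish: (31/108) × (11/31) × (10/31) × (8/31) × (6/31) ≈ 0.00164106
czech: (66/108) × (7/66) × (3/66) × (18/66) × (38/66) ≈ 0.000462615
slovak: (11/108) × (1/11) × (10/11) × (10/11) × (7/11) ≈ 0.00486963
Highest score → slovak.

slovak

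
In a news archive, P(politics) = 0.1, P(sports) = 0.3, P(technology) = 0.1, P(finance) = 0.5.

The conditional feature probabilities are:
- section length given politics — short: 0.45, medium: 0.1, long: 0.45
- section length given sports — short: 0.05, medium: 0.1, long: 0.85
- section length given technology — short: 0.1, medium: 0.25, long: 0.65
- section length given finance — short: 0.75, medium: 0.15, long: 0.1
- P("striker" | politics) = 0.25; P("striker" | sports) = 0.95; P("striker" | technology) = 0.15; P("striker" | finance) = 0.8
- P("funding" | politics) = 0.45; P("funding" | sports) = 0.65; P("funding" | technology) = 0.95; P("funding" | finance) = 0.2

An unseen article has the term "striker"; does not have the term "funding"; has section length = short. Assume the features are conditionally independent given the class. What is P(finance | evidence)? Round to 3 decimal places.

politics: 0.1 × 0.45 × 0.25 × (1−0.45) = 0.0061875
sports: 0.3 × 0.05 × 0.95 × (1−0.65) = 0.0049875
technology: 0.1 × 0.1 × 0.15 × (1−0.95) = 0.000075
finance: 0.5 × 0.75 × 0.8 × (1−0.2) = 0.24
P(finance | x) = 0.24 / 0.25125 ≈ 0.955

0.955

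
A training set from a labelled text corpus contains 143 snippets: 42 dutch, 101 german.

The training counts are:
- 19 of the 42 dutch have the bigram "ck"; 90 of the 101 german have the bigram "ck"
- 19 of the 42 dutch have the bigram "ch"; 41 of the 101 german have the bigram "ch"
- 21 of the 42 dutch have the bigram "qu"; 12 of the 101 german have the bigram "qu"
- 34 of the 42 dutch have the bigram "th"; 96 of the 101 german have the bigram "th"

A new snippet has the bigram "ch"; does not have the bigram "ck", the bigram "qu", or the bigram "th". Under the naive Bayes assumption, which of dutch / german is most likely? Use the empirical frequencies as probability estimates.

dutch

dutch: (42/143) × (23/42) × (19/42) × (21/42) × (8/42) ≈ 0.00692958
german: (101/143) × (11/101) × (41/101) × (89/101) × (5/101) ≈ 0.00136219
Highest score → dutch.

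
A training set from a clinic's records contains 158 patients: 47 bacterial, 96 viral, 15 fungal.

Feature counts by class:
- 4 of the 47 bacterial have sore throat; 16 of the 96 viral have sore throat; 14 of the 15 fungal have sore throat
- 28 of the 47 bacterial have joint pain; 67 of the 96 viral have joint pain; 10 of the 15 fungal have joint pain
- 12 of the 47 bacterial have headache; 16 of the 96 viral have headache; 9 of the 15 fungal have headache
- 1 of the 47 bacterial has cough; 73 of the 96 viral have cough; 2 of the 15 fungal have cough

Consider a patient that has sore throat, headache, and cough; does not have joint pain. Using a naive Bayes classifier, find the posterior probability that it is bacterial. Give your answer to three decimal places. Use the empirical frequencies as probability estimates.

bacterial: (47/158) × (4/47) × (19/47) × (12/47) × (1/47) ≈ 0.0000555961
viral: (96/158) × (16/96) × (29/96) × (16/96) × (73/96) ≈ 0.00387695
fungal: (15/158) × (14/15) × (5/15) × (9/15) × (2/15) ≈ 0.00236287
P(bacterial | x) = 0.0000555961 / 0.0062954161 ≈ 0.009

0.009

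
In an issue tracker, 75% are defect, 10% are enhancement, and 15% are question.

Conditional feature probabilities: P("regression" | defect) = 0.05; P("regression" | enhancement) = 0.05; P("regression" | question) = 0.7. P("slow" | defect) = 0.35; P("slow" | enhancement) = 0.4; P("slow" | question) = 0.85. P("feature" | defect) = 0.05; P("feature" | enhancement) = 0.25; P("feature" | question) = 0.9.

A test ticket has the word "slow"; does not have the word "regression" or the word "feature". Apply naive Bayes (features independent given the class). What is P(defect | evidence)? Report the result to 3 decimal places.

defect: 0.75 × (1−0.05) × 0.35 × (1−0.05) = 0.23690625
enhancement: 0.1 × (1−0.05) × 0.4 × (1−0.25) = 0.0285
question: 0.15 × (1−0.7) × 0.85 × (1−0.9) = 0.003825
P(defect | x) = 0.23690625 / 0.26923125 ≈ 0.880

0.880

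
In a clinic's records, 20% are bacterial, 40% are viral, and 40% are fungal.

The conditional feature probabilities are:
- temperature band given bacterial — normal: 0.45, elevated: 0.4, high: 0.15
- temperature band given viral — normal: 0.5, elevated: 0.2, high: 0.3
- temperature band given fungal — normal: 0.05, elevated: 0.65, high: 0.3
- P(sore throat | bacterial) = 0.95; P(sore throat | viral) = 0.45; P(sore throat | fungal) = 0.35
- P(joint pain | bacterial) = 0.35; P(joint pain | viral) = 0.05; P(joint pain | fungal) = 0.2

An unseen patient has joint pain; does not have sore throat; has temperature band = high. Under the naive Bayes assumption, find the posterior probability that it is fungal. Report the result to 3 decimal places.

0.803

bacterial: 0.2 × 0.15 × (1−0.95) × 0.35 = 0.000525
viral: 0.4 × 0.3 × (1−0.45) × 0.05 = 0.0033
fungal: 0.4 × 0.3 × (1−0.35) × 0.2 = 0.0156
P(fungal | x) = 0.0156 / 0.019425 ≈ 0.803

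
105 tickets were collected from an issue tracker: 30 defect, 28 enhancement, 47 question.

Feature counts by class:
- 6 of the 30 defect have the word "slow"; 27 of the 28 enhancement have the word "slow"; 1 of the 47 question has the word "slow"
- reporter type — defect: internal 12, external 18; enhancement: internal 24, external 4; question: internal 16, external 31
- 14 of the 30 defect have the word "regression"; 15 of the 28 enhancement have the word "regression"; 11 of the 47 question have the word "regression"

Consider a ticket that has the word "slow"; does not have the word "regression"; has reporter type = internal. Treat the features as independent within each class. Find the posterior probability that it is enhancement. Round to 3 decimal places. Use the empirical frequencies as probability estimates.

0.875

defect: (30/105) × (6/30) × (12/30) × (16/30) ≈ 0.0121905
enhancement: (28/105) × (27/28) × (24/28) × (13/28) ≈ 0.102332
question: (47/105) × (1/47) × (16/47) × (36/47) ≈ 0.00248335
P(enhancement | x) = 0.102332 / 0.11700585 ≈ 0.875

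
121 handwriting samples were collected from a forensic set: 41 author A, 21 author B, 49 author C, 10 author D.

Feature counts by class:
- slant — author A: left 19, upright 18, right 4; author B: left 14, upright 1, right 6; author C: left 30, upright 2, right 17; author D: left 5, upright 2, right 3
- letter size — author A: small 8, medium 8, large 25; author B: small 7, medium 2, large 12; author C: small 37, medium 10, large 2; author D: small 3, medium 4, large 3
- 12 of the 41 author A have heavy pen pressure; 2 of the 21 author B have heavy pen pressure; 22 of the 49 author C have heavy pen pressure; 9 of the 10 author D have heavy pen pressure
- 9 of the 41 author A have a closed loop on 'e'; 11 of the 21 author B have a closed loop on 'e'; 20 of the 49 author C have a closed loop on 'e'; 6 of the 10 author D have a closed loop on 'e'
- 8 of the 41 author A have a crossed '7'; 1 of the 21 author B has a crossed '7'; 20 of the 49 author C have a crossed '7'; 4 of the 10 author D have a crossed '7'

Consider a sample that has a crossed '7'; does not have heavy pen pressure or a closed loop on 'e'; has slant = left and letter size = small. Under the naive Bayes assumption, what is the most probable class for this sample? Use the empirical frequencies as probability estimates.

author C

author A: (41/121) × (19/41) × (8/41) × (29/41) × (32/41) × (8/41) ≈ 0.00330036
author B: (21/121) × (14/21) × (7/21) × (19/21) × (10/21) × (1/21) ≈ 0.000791256
author C: (49/121) × (30/49) × (37/49) × (27/49) × (29/49) × (20/49) ≈ 0.0249198
author D: (10/121) × (5/10) × (3/10) × (1/10) × (4/10) × (4/10) ≈ 0.000198347
Highest score → author C.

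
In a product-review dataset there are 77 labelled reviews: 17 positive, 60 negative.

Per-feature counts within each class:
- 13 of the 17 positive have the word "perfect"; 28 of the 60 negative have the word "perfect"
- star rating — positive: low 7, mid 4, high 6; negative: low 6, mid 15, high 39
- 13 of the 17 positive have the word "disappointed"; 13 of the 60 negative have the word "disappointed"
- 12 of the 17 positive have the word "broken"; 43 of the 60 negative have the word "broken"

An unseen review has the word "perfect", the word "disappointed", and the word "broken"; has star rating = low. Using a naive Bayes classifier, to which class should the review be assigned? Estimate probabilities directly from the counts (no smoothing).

positive

positive: (17/77) × (13/17) × (7/17) × (13/17) × (12/17) ≈ 0.0375257
negative: (60/77) × (28/60) × (6/60) × (13/60) × (43/60) ≈ 0.00564646
Highest score → positive.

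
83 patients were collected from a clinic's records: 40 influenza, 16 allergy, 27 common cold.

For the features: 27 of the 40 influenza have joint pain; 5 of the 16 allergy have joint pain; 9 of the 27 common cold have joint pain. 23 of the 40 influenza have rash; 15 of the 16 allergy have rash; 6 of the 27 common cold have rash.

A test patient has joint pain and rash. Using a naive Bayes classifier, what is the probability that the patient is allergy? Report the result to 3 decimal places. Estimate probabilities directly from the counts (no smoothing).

0.211

influenza: (40/83) × (27/40) × (23/40) ≈ 0.187048
allergy: (16/83) × (5/16) × (15/16) ≈ 0.0564759
common cold: (27/83) × (9/27) × (6/27) ≈ 0.0240964
P(allergy | x) = 0.0564759 / 0.2676203 ≈ 0.211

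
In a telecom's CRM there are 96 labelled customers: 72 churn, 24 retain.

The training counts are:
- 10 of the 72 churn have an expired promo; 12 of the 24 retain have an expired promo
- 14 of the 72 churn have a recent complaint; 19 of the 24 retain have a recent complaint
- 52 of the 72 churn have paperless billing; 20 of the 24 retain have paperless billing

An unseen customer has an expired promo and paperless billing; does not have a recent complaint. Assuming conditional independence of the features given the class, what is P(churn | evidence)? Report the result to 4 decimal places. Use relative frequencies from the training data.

0.7363

churn: (72/96) × (10/72) × (58/72) × (52/72) ≈ 0.0606031
retain: (24/96) × (12/24) × (5/24) × (20/24) ≈ 0.0217014
P(churn | x) = 0.0606031 / 0.0823045 ≈ 0.7363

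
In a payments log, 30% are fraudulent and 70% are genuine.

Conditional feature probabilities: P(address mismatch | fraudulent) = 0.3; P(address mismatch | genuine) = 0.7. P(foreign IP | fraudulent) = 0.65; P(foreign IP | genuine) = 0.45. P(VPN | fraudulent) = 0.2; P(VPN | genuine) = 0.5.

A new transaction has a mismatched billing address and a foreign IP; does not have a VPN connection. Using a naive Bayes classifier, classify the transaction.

genuine

fraudulent: 0.3 × 0.3 × 0.65 × (1−0.2) = 0.0468
genuine: 0.7 × 0.7 × 0.45 × (1−0.5) = 0.11025
Highest score → genuine.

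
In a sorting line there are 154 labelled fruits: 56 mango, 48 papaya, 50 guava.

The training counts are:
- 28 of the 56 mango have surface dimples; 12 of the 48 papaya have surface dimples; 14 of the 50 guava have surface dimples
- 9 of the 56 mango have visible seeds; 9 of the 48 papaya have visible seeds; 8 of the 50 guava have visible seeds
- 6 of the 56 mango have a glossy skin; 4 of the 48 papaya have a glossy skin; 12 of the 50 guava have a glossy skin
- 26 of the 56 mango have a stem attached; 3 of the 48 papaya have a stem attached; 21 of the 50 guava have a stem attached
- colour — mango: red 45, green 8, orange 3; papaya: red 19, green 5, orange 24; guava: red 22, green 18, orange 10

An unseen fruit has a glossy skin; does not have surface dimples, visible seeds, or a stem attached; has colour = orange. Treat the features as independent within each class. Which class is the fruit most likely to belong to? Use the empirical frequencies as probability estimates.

mango: (56/154) × (28/56) × (47/56) × (6/56) × (30/56) × (3/56) ≈ 0.00046922
papaya: (48/154) × (36/48) × (39/48) × (4/48) × (45/48) × (24/48) ≈ 0.00741934
guava: (50/154) × (36/50) × (42/50) × (12/50) × (29/50) × (10/50) ≈ 0.00546676
Highest score → papaya.

papaya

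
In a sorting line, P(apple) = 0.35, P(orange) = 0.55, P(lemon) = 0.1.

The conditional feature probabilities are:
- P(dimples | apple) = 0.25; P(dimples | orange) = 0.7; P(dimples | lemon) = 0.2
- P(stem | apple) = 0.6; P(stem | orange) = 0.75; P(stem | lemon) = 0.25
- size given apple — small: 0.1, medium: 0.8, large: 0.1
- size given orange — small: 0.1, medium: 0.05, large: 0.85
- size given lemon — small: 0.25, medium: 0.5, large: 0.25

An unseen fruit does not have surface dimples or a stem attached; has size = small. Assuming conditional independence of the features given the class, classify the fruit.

apple: 0.35 × (1−0.25) × (1−0.6) × 0.1 = 0.0105
orange: 0.55 × (1−0.7) × (1−0.75) × 0.1 = 0.004125
lemon: 0.1 × (1−0.2) × (1−0.25) × 0.25 = 0.015
Highest score → lemon.

lemon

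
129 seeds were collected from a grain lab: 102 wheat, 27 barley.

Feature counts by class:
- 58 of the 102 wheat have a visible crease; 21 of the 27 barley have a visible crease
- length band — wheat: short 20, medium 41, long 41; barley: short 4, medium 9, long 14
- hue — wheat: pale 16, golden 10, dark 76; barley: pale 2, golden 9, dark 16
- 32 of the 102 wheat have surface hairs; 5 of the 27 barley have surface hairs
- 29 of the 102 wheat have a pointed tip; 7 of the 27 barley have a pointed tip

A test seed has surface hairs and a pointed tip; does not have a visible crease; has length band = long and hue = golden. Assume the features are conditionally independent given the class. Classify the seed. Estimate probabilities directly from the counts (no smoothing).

wheat: (102/129) × (44/102) × (41/102) × (10/102) × (32/102) × (29/102) ≈ 0.00119893
barley: (27/129) × (6/27) × (14/27) × (9/27) × (5/27) × (7/27) ≈ 0.000385962
Highest score → wheat.

wheat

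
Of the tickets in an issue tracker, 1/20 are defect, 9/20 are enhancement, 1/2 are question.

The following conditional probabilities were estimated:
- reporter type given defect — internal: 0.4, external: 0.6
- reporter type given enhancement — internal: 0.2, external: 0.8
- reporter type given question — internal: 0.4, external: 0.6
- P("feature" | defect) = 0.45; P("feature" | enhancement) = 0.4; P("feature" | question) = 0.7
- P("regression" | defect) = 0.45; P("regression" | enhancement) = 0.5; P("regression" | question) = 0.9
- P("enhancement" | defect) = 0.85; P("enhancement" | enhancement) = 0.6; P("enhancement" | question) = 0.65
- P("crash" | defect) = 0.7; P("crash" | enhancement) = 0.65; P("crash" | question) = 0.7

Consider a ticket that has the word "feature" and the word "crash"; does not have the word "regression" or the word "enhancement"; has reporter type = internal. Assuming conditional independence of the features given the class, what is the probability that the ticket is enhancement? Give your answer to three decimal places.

0.542

defect: 0.05 × 0.4 × 0.45 × (1−0.45) × (1−0.85) × 0.7 = 0.00051975
enhancement: 0.45 × 0.2 × 0.4 × (1−0.5) × (1−0.6) × 0.65 = 0.00468
question: 0.5 × 0.4 × 0.7 × (1−0.9) × (1−0.65) × 0.7 = 0.00343
P(enhancement | x) = 0.00468 / 0.00862975 ≈ 0.542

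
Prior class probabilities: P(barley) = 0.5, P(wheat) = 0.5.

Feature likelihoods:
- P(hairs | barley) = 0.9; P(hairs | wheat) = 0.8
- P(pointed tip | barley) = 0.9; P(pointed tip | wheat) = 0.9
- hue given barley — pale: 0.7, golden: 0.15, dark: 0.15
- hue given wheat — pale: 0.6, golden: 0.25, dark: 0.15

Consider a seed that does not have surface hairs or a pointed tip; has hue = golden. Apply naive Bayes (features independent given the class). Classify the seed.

barley: 0.5 × (1−0.9) × (1−0.9) × 0.15 = 0.00075
wheat: 0.5 × (1−0.8) × (1−0.9) × 0.25 = 0.0025
Highest score → wheat.

wheat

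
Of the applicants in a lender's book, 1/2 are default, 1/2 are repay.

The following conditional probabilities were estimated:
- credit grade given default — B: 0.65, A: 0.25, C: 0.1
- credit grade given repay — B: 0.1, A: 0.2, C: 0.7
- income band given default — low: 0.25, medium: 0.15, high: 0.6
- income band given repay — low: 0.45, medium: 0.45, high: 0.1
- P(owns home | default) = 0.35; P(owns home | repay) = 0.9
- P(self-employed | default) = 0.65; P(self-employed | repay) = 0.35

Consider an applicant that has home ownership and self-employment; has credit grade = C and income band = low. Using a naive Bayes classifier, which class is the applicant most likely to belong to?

repay

default: 0.5 × 0.1 × 0.25 × 0.35 × 0.65 = 0.00284375
repay: 0.5 × 0.7 × 0.45 × 0.9 × 0.35 = 0.0496125
Highest score → repay.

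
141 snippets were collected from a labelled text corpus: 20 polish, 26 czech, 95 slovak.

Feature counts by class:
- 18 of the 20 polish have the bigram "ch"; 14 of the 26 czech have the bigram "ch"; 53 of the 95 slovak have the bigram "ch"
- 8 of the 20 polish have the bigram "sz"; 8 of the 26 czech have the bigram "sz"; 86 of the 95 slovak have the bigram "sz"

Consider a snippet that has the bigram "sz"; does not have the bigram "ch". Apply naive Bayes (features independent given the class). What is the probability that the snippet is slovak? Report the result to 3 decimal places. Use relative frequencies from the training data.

0.894

polish: (20/141) × (2/20) × (8/20) ≈ 0.00567376
czech: (26/141) × (12/26) × (8/26) ≈ 0.0261866
slovak: (95/141) × (42/95) × (86/95) ≈ 0.269653
P(slovak | x) = 0.269653 / 0.30151336 ≈ 0.894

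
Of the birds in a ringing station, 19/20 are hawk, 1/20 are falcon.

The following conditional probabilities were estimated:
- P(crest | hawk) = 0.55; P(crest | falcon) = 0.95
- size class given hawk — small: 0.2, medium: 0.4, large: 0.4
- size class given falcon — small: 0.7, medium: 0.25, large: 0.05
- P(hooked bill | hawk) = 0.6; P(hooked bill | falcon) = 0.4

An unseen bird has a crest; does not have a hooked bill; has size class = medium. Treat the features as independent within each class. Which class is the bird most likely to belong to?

hawk

hawk: 0.95 × 0.55 × 0.4 × (1−0.6) = 0.0836
falcon: 0.05 × 0.95 × 0.25 × (1−0.4) = 0.007125
Highest score → hawk.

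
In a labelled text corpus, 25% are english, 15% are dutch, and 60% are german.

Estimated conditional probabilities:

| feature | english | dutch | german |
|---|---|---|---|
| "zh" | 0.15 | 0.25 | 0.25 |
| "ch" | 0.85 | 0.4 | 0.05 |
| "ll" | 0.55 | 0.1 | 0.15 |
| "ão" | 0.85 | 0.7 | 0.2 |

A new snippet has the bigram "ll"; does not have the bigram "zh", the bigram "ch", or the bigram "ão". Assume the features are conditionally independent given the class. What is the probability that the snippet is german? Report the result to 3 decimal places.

english: 0.25 × (1−0.15) × (1−0.85) × 0.55 × (1−0.85) = 0.0026296875
dutch: 0.15 × (1−0.25) × (1−0.4) × 0.1 × (1−0.7) = 0.002025
german: 0.6 × (1−0.25) × (1−0.05) × 0.15 × (1−0.2) = 0.0513
P(german | x) = 0.0513 / 0.0559546875 ≈ 0.917

0.917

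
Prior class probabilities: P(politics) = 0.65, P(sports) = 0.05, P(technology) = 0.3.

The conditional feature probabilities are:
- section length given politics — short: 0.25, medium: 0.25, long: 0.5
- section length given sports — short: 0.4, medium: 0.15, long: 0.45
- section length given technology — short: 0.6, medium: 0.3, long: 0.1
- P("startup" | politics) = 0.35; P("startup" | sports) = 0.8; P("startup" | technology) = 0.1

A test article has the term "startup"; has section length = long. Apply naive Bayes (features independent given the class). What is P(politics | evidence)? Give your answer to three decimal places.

0.844

politics: 0.65 × 0.5 × 0.35 = 0.11375
sports: 0.05 × 0.45 × 0.8 = 0.018
technology: 0.3 × 0.1 × 0.1 = 0.003
P(politics | x) = 0.11375 / 0.13475 ≈ 0.844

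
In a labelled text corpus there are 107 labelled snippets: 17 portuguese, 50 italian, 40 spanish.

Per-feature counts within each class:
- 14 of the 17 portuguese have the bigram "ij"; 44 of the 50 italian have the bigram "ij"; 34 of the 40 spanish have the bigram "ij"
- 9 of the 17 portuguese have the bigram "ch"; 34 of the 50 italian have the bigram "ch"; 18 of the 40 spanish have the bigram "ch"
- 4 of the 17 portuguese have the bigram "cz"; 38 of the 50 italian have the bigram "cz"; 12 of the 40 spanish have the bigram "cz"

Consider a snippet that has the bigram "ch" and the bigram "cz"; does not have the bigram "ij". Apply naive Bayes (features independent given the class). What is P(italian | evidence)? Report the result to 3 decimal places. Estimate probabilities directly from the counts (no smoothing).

0.724

portuguese: (17/107) × (3/17) × (9/17) × (4/17) ≈ 0.00349255
italian: (50/107) × (6/50) × (34/50) × (38/50) ≈ 0.0289794
spanish: (40/107) × (6/40) × (18/40) × (12/40) ≈ 0.00757009
P(italian | x) = 0.0289794 / 0.04004204 ≈ 0.724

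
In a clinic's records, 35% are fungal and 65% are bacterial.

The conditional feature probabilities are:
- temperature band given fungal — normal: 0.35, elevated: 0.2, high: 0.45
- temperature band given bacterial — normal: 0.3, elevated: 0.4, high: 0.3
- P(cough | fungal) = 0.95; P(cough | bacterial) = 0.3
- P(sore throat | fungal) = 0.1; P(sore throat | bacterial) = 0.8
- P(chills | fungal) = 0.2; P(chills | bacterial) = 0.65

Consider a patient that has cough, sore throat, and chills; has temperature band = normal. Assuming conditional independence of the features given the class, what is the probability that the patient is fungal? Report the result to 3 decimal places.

0.071

fungal: 0.35 × 0.35 × 0.95 × 0.1 × 0.2 = 0.0023275
bacterial: 0.65 × 0.3 × 0.3 × 0.8 × 0.65 = 0.03042
P(fungal | x) = 0.0023275 / 0.0327475 ≈ 0.071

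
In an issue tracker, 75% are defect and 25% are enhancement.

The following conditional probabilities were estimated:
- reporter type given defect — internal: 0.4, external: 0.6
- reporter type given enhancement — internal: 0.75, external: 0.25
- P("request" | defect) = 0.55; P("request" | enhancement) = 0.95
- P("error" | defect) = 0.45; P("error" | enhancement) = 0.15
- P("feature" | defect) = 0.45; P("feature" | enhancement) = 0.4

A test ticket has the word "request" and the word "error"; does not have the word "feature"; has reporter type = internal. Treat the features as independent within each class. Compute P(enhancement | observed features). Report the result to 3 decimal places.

defect: 0.75 × 0.4 × 0.55 × 0.45 × (1−0.45) = 0.0408375
enhancement: 0.25 × 0.75 × 0.95 × 0.15 × (1−0.4) = 0.01603125
P(enhancement | x) = 0.01603125 / 0.05686875 ≈ 0.282

0.282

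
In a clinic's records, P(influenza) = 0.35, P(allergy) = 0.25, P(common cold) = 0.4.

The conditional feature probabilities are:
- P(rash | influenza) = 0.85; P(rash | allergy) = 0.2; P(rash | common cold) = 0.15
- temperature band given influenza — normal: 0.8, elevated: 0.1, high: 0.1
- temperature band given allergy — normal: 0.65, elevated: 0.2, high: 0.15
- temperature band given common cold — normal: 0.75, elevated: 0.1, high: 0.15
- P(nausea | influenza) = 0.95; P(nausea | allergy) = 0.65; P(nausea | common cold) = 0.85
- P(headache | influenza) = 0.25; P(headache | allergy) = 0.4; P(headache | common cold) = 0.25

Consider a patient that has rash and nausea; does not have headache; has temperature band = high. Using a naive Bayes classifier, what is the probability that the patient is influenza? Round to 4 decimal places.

influenza: 0.35 × 0.85 × 0.1 × 0.95 × (1−0.25) = 0.021196875
allergy: 0.25 × 0.2 × 0.15 × 0.65 × (1−0.4) = 0.002925
common cold: 0.4 × 0.15 × 0.15 × 0.85 × (1−0.25) = 0.0057375
P(influenza | x) = 0.021196875 / 0.029859375 ≈ 0.7099

0.7099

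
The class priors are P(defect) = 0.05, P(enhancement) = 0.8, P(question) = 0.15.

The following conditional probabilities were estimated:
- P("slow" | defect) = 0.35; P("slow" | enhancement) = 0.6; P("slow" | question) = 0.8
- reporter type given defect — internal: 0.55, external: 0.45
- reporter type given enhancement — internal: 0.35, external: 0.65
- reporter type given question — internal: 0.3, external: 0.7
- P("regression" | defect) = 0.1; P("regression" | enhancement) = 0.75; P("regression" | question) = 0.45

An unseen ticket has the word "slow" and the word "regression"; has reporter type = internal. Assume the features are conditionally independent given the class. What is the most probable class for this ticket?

defect: 0.05 × 0.35 × 0.55 × 0.1 = 0.0009625
enhancement: 0.8 × 0.6 × 0.35 × 0.75 = 0.126
question: 0.15 × 0.8 × 0.3 × 0.45 = 0.0162
Highest score → enhancement.

enhancement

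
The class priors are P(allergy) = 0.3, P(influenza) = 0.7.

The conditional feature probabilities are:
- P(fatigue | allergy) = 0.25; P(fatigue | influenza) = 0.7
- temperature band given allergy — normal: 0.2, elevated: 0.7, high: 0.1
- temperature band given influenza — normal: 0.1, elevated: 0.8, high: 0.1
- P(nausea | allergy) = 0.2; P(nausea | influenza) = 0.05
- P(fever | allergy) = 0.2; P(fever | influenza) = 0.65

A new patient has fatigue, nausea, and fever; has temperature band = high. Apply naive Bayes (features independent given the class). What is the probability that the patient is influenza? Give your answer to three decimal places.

0.841

allergy: 0.3 × 0.25 × 0.1 × 0.2 × 0.2 = 0.0003
influenza: 0.7 × 0.7 × 0.1 × 0.05 × 0.65 = 0.0015925
P(influenza | x) = 0.0015925 / 0.0018925 ≈ 0.841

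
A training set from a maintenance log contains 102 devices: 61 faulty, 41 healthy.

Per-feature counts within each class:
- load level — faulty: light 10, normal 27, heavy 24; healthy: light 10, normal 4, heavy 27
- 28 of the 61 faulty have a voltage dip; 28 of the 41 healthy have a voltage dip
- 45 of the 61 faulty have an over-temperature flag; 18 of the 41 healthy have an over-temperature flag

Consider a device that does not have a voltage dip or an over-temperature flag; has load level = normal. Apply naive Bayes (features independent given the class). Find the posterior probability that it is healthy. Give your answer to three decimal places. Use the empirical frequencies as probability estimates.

faulty: (61/102) × (27/61) × (33/61) × (16/61) ≈ 0.0375611
healthy: (41/102) × (4/41) × (13/41) × (23/41) ≈ 0.00697531
P(healthy | x) = 0.00697531 / 0.04453641 ≈ 0.157

0.157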